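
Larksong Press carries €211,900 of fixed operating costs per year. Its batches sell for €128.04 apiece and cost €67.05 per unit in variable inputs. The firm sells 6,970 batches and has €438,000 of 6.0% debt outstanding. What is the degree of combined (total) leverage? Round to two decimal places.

Contribution at this volume is 6,970 × €60.99 = €425,100.30.
EBIT = €425,100.30 − €211,900 = €213,200.30. Interest = €26,280.00.
DOL = €425,100.30 ÷ €213,200.30 = 1.9939; DFL = €213,200.30 ÷ €186,920.30 = 1.1406.
Combined leverage = 1.9939 × 1.1406 = 2.2742.

2.27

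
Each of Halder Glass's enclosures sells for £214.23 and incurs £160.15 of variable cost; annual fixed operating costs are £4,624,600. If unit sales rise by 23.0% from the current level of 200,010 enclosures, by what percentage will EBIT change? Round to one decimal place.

+40.2%

Total contribution margin = 200,010 × £54.08 = £10,816,540.80.
Subtracting fixed costs: EBIT = £10,816,540.80 − £4,624,600 = £6,191,940.80.
Degree of operating leverage = £10,816,540.80 / £6,191,940.80 = 1.7469.
%ΔEBIT = DOL × %ΔSales = 1.7469 × +23.0% = +40.2%.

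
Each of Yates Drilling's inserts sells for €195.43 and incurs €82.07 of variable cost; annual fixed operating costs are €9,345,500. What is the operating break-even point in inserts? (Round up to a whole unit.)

Unit CM = price − variable cost = €195.43 − €82.07 = €113.36.
Break-even volume = fixed costs ÷ CM per unit = €9,345,500 ÷ €113.36 = 82,440.90, so 82,441 inserts.

82,441 inserts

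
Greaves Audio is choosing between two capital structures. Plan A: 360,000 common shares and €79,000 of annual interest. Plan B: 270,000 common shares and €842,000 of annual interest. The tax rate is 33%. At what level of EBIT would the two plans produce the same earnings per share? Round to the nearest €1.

At indifference, (EBIT − 79,000)(1 − t)/360,000 = (EBIT − 842,000)(1 − t)/270,000.
Cancelling (1 − t) and cross-multiplying: 270,000·(EBIT − 79,000) = 360,000·(EBIT − 842,000).
Solving, EBIT = (842,000·360,000 − 79,000·270,000) / (360,000 − 270,000) = 281,790,000,000 / 90,000 = 3,131,000.00.

€3,131,000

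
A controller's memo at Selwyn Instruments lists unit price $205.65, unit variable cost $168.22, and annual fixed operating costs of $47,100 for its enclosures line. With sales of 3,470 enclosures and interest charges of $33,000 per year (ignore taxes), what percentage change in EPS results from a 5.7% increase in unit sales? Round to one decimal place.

+14.9%

Contribution at this volume is 3,470 × $37.43 = $129,882.10.
Operating income = contribution − fixed costs = $129,882.10 − $47,100 = $82,782.10.
Interest = $33,000.00, so EBIT − I = $49,782.10.
DCL = total CM / (EBIT − I) = $129,882.10 / $49,782.10 = 2.6090.
EPS therefore changes by 2.6090 × (+5.7%) = +14.9%.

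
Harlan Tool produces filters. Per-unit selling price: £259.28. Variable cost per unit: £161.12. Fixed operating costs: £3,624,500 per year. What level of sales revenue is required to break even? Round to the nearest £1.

CM per unit = £259.28 − £161.12 = £98.16; CM ratio = £98.16 / £259.28 = 0.3786.
Break-even sales = FC ÷ CM ratio = £3,624,500 × £259.28 / £98.16 = £9,573,761.

£9,573,761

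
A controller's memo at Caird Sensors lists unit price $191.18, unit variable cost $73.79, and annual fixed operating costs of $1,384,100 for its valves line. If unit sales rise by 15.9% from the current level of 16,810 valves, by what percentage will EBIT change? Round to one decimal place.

+53.2%

At 16,810 units, contribution = 16,810 × $117.39 = $1,973,325.90.
EBIT = $1,973,325.90 − $1,384,100 = $589,225.90.
Degree of operating leverage = $1,973,325.90 / $589,225.90 = 3.3490.
So EBIT moves 3.3490 × (+15.9%) = +53.2%.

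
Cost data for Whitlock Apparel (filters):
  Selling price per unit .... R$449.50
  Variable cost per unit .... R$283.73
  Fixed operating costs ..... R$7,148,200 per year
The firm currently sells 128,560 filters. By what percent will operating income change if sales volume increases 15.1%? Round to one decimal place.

+22.7%

Contribution at this volume is 128,560 × R$165.77 = R$21,311,391.20.
EBIT = R$21,311,391.20 − R$7,148,200 = R$14,163,191.20.
Degree of operating leverage = R$21,311,391.20 / R$14,163,191.20 = 1.5047.
%ΔEBIT = DOL × %ΔSales = 1.5047 × +15.1% = +22.7%.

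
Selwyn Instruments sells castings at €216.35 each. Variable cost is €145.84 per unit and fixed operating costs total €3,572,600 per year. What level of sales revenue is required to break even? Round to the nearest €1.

€10,962,020

CM per unit = €216.35 − €145.84 = €70.51; CM ratio = €70.51 / €216.35 = 0.3259.
Break-even sales = FC ÷ CM ratio = €3,572,600 × €216.35 / €70.51 = €10,962,020.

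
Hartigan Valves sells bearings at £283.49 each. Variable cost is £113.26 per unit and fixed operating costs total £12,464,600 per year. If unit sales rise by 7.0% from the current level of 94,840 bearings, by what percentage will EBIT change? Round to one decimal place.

At 94,840 units, contribution = 94,840 × £170.23 = £16,144,613.20.
Subtracting fixed costs: EBIT = £16,144,613.20 − £12,464,600 = £3,680,013.20.
So DOL = total CM / EBIT = £16,144,613.20 / £3,680,013.20 = 4.3871.
So EBIT moves 4.3871 × (+7.0%) = +30.7%.

+30.7%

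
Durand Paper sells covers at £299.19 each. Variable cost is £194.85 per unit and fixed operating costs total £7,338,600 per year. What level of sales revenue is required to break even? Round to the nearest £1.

£21,043,087

CM per unit = £299.19 − £194.85 = £104.34; CM ratio = £104.34 / £299.19 = 0.3487.
Break-even revenue = fixed costs × price ÷ CM = £7,338,600 × £299.19 ÷ £104.34 = £21,043,087.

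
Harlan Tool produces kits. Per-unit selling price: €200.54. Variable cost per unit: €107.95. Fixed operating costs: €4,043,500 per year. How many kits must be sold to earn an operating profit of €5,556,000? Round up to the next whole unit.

Contribution margin per unit = €200.54 − €107.95 = €92.59.
Required volume = (fixed costs + target profit) ÷ CM = (€4,043,500 + €5,556,000) ÷ €92.59 = 103,677.50, so 103,678 kits.

103,678 kits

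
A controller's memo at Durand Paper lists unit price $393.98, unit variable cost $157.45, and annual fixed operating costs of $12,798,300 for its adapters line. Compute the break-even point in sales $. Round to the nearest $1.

CM per unit = $393.98 − $157.45 = $236.53; CM ratio = $236.53 / $393.98 = 0.6004.
Break-even sales = FC ÷ CM ratio = $12,798,300 × $393.98 / $236.53 = $21,317,694.

$21,317,694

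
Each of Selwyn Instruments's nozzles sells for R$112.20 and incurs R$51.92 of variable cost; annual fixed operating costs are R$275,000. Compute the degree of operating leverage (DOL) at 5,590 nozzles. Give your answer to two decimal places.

Contribution at this volume is 5,590 × R$60.28 = R$336,965.20.
Subtracting fixed costs: EBIT = R$336,965.20 − R$275,000 = R$61,965.20.
DOL = contribution ÷ EBIT = R$336,965.20 ÷ R$61,965.20 = 5.4380.

5.44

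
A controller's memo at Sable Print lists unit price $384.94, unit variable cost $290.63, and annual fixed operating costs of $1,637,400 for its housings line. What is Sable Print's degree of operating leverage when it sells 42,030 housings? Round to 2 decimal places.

1.70

Contribution at this volume is 42,030 × $94.31 = $3,963,849.30.
Subtracting fixed costs: EBIT = $3,963,849.30 − $1,637,400 = $2,326,449.30.
Degree of operating leverage = $3,963,849.30 / $2,326,449.30 = 1.7038.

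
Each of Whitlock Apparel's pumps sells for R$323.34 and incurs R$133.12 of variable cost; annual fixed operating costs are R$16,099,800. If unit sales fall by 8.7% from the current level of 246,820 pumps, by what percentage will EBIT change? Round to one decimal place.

-13.2%

At 246,820 units, contribution = 246,820 × R$190.22 = R$46,950,100.40.
Operating income = contribution − fixed costs = R$46,950,100.40 − R$16,099,800 = R$30,850,300.40.
Degree of operating leverage = R$46,950,100.40 / R$30,850,300.40 = 1.5219.
Operating income changes by 1.5219 × -8.7% = -13.2%.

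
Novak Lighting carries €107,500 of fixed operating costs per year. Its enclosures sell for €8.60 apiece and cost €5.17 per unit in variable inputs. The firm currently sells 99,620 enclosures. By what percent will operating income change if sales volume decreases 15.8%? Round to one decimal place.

-23.1%

At 99,620 units, contribution = 99,620 × €3.43 = €341,696.60.
EBIT = €341,696.60 − €107,500 = €234,196.60.
Degree of operating leverage = €341,696.60 / €234,196.60 = 1.4590.
Operating income changes by 1.4590 × -15.8% = -23.1%.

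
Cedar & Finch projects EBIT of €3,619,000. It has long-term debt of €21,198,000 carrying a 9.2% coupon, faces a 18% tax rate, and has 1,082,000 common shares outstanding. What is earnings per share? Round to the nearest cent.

€1.26

Interest = €1,950,216.00, so EBT = €3,619,000 − €1,950,216.00 = €1,668,784.00.
After tax at 18%: net income = €1,668,784.00 × 0.82 = €1,368,402.88.
EPS = €1,368,402.88 ÷ 1,082,000 = €1.26.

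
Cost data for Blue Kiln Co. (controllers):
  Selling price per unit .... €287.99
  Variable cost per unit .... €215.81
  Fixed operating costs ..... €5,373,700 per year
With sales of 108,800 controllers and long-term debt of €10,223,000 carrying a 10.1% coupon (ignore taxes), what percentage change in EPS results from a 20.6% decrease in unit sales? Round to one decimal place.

Contribution at this volume is 108,800 × €72.18 = €7,853,184.00.
Operating income = contribution − fixed costs = €7,853,184.00 − €5,373,700 = €2,479,484.00.
After interest of €1,032,523.00, pre-tax earnings = €1,446,961.00.
Degree of combined leverage = contribution ÷ (EBIT − I) = €7,853,184.00 ÷ €1,446,961.00 = 5.4274.
%ΔEPS = DCL × %ΔSales = 5.4274 × -20.6% = -111.8%.

-111.8%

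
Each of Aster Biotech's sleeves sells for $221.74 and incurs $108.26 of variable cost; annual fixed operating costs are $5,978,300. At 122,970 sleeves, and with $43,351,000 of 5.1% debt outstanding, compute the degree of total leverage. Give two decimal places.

Contribution at this volume is 122,970 × $113.48 = $13,954,635.60.
Subtracting fixed costs: EBIT = $13,954,635.60 − $5,978,300 = $7,976,335.60. Interest = $2,210,901.00.
DOL = $13,954,635.60 ÷ $7,976,335.60 = 1.7495; DFL = $7,976,335.60 ÷ $5,765,434.60 = 1.3835.
Combined leverage = 1.7495 × 1.3835 = 2.4204.

2.42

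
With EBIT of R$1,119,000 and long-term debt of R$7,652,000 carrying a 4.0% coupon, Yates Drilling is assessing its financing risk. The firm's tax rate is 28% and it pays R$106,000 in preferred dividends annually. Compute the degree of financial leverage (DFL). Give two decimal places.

Interest = R$306,080.00.
Preferred dividends grossed up pre-tax: R$106,000 / (1 − 0.28) = R$147,222.22.
DFL = EBIT ÷ [EBIT − I − D_p/(1−t)] = R$1,119,000 ÷ [R$1,119,000 − R$306,080.00 − R$147,222.22] = R$1,119,000 ÷ R$665,697.78 = 1.6809.

1.68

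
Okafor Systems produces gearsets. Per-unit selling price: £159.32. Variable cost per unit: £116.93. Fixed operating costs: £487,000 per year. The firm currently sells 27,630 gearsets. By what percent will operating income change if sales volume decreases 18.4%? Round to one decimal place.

-31.5%

At 27,630 units, contribution = 27,630 × £42.39 = £1,171,235.70.
Subtracting fixed costs: EBIT = £1,171,235.70 − £487,000 = £684,235.70.
Degree of operating leverage = £1,171,235.70 / £684,235.70 = 1.7117.
So EBIT moves 1.7117 × (-18.4%) = -31.5%.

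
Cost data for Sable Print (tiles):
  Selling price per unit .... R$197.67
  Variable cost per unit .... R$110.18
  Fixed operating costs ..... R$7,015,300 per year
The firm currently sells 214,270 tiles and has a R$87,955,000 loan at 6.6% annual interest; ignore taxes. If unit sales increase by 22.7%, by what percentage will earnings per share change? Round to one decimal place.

+71.8%

Total contribution margin = 214,270 × R$87.49 = R$18,746,482.30.
EBIT = R$18,746,482.30 − R$7,015,300 = R$11,731,182.30.
Interest = R$5,805,030.00, so EBIT − I = R$5,926,152.30.
DCL = total CM / (EBIT − I) = R$18,746,482.30 / R$5,926,152.30 = 3.1633.
EPS therefore changes by 3.1633 × (+22.7%) = +71.8%.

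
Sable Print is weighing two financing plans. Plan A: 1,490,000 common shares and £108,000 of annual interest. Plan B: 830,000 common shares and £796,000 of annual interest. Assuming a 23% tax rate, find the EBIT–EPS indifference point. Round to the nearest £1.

£1,661,212

Set EPS_A = EPS_B: (EBIT − £108,000)(1 − 0.23) ÷ 1,490,000 = (EBIT − £796,000)(1 − 0.23) ÷ 830,000.
Cancelling (1 − t) and cross-multiplying: 830,000·(EBIT − 108,000) = 1,490,000·(EBIT − 796,000).
Solving, EBIT = (796,000·1,490,000 − 108,000·830,000) / (1,490,000 − 830,000) = 1,096,400,000,000 / 660,000 = 1,661,212.12.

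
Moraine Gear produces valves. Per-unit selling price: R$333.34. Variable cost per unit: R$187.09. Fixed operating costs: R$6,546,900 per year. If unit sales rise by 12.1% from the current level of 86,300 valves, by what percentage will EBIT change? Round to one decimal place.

Total contribution margin = 86,300 × R$146.25 = R$12,621,375.00.
Subtracting fixed costs: EBIT = R$12,621,375.00 − R$6,546,900 = R$6,074,475.00.
DOL = contribution ÷ EBIT = R$12,621,375.00 ÷ R$6,074,475.00 = 2.0778.
%ΔEBIT = DOL × %ΔSales = 2.0778 × +12.1% = +25.1%.

+25.1%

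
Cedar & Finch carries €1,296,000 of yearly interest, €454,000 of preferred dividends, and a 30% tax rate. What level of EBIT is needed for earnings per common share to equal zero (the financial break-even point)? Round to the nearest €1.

€1,944,571

Preferred dividends are paid after tax, so their pre-tax equivalent is €454,000 ÷ (1 − 0.30) = €648,571.43.
EPS = 0 when EBIT covers interest plus the pre-tax preferred burden: €1,296,000 + €648,571.43 = €1,944,571.43.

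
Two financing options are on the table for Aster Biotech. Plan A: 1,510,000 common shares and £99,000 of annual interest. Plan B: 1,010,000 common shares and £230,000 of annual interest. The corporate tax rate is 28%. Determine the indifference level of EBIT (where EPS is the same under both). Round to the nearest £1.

£494,620

Set EPS_A = EPS_B: (EBIT − £99,000)(1 − 0.28) ÷ 1,510,000 = (EBIT − £230,000)(1 − 0.28) ÷ 1,010,000.
Cancelling (1 − t) and cross-multiplying: 1,010,000·(EBIT − 99,000) = 1,510,000·(EBIT − 230,000).
EBIT × (1,510,000 − 1,010,000) = 230,000 × 1,510,000 − 99,000 × 1,010,000 = 247,310,000,000, so EBIT = 247,310,000,000 ÷ 500,000 = 494,620.00.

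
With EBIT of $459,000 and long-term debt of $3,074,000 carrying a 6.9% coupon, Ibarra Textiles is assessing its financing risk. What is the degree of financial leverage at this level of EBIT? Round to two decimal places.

Interest = $212,106.00.
Degree of financial leverage = EBIT / (EBIT − interest) = $459,000 / $246,894.00 = 1.8591.

1.86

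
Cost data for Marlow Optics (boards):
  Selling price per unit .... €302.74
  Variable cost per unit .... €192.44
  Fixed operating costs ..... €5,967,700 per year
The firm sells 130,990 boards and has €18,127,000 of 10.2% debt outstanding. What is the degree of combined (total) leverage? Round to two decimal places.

At 130,990 units, contribution = 130,990 × €110.30 = €14,448,197.00.
Operating income = contribution − fixed costs = €14,448,197.00 − €5,967,700 = €8,480,497.00. Interest = €1,848,954.00, so EBIT − I = €6,631,543.00.
Degree of total leverage = total CM / (EBIT − interest) = €14,448,197.00 / €6,631,543.00 = 2.1787.

2.18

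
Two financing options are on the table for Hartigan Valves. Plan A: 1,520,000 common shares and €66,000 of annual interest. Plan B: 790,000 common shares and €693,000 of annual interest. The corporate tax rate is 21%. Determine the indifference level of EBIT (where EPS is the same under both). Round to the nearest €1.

Set EPS_A = EPS_B: (EBIT − €66,000)(1 − 0.21) ÷ 1,520,000 = (EBIT − €693,000)(1 − 0.21) ÷ 790,000.
Cancelling (1 − t) and cross-multiplying: 790,000·(EBIT − 66,000) = 1,520,000·(EBIT − 693,000).
EBIT × (1,520,000 − 790,000) = 693,000 × 1,520,000 − 66,000 × 790,000 = 1,001,220,000,000, so EBIT = 1,001,220,000,000 ÷ 730,000 = 1,371,534.25.

€1,371,534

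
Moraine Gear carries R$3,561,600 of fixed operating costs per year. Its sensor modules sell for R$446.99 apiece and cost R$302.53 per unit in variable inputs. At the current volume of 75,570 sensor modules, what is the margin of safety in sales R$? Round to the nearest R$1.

Unit CM = price − variable cost = R$446.99 − R$302.53 = R$144.46. Break-even units = R$3,561,600 ÷ R$144.46 = 24,654.58; break-even revenue = 24,654.58 × R$446.99 = R$11,020,348.77.
Actual sales revenue = 75,570 × R$446.99 = R$33,779,034.30.
Margin of safety = R$33,779,034.30 − R$11,020,348.77 = R$22,758,686.

R$22,758,686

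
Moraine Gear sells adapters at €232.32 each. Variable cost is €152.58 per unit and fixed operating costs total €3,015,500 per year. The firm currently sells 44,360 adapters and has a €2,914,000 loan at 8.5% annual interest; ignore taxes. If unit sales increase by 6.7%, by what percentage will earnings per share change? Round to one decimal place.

+86.5%

Total contribution margin = 44,360 × €79.74 = €3,537,266.40.
EBIT = €3,537,266.40 − €3,015,500 = €521,766.40.
After interest of €247,690.00, pre-tax earnings = €274,076.40.
Degree of combined leverage = contribution ÷ (EBIT − I) = €3,537,266.40 ÷ €274,076.40 = 12.9061.
%ΔEPS = DCL × %ΔSales = 12.9061 × +6.7% = +86.5%.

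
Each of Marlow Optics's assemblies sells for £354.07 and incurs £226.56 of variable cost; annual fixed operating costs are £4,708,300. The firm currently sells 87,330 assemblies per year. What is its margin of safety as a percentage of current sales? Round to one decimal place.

57.7%

Unit CM = price − variable cost = £354.07 − £226.56 = £127.51. Break-even units = £4,708,300 ÷ £127.51 = 36,924.95; break-even revenue = 36,924.95 × £354.07 = £13,074,016.01.
Current sales = 87,330 × £354.07 = £30,920,933.10.
Margin of safety = (£30,920,933.10 − £13,074,016.01) ÷ £30,920,933.10 = 57.7%.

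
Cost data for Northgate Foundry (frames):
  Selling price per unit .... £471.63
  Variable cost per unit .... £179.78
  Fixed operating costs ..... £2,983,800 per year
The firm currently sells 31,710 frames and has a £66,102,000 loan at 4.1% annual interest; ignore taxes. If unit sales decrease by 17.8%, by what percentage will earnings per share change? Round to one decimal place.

Total contribution margin = 31,710 × £291.85 = £9,254,563.50.
Operating income = contribution − fixed costs = £9,254,563.50 − £2,983,800 = £6,270,763.50.
After interest of £2,710,182.00, pre-tax earnings = £3,560,581.50.
Degree of combined leverage = contribution ÷ (EBIT − I) = £9,254,563.50 ÷ £3,560,581.50 = 2.5992.
EPS therefore changes by 2.5992 × (-17.8%) = -46.3%.

-46.3%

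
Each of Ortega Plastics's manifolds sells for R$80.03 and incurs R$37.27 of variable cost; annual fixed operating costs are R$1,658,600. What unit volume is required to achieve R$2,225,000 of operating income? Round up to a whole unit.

90,824 manifolds

Each unit contributes R$80.03 − R$37.27 = R$42.76.
Units = (FC + target) / CM = (R$1,658,600 + R$2,225,000) / R$42.76 = 90,823.20, so 90,824 manifolds.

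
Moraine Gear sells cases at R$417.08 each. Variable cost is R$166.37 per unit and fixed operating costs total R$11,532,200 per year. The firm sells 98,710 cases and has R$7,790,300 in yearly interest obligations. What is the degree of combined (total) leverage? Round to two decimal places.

4.56

At 98,710 units, contribution = 98,710 × R$250.71 = R$24,747,584.10.
EBIT = R$24,747,584.10 − R$11,532,200 = R$13,215,384.10. Interest = R$7,790,300.00, so EBIT − I = R$5,425,084.10.
Degree of total leverage = total CM / (EBIT − interest) = R$24,747,584.10 / R$5,425,084.10 = 4.5617.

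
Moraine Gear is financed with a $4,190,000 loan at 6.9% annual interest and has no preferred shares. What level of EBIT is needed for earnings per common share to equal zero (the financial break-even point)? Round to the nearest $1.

$289,110

Annual interest = 6.9% × $4,190,000 = $289,110.00.
With no preferred dividends, EPS = 0 when EBIT exactly covers interest, so the financial break-even EBIT is $289,110.00.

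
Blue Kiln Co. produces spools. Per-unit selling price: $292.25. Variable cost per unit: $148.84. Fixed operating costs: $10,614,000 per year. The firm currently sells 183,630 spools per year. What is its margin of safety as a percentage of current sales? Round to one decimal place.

Contribution margin per unit = $292.25 − $148.84 = $143.41. Break-even units = $10,614,000 ÷ $143.41 = 74,011.58; break-even revenue = 74,011.58 × $292.25 = $21,629,882.85.
Actual sales revenue = 183,630 × $292.25 = $53,665,867.50.
Margin of safety = ($53,665,867.50 − $21,629,882.85) ÷ $53,665,867.50 = 59.7%.

59.7%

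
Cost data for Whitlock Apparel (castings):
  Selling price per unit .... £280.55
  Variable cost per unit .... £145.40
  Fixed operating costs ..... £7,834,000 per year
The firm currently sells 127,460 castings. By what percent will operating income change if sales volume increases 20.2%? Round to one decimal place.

+37.0%

At 127,460 units, contribution = 127,460 × £135.15 = £17,226,219.00.
Subtracting fixed costs: EBIT = £17,226,219.00 − £7,834,000 = £9,392,219.00.
Degree of operating leverage = £17,226,219.00 / £9,392,219.00 = 1.8341.
Operating income changes by 1.8341 × +20.2% = +37.0%.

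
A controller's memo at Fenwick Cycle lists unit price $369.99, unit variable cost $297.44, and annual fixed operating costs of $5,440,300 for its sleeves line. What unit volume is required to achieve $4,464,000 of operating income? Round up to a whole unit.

136,517 sleeves

Contribution margin per unit = $369.99 − $297.44 = $72.55.
Need Q such that Q × $72.55 − $5,440,300 = $4,464,000, i.e. Q = $9,904,300 / $72.55 = 136,516.88 → 136,517.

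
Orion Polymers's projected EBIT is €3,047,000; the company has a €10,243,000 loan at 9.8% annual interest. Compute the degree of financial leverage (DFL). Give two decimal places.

1.49

Interest = €1,003,814.00.
DFL = EBIT ÷ (EBIT − I) = €3,047,000 ÷ (€3,047,000 − €1,003,814.00) = €3,047,000 ÷ €2,043,186.00 = 1.4913.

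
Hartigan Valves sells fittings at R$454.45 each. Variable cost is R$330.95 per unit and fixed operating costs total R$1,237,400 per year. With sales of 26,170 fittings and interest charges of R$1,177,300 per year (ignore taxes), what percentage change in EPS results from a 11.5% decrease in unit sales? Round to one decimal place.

At 26,170 units, contribution = 26,170 × R$123.50 = R$3,231,995.00.
EBIT = R$3,231,995.00 − R$1,237,400 = R$1,994,595.00.
Interest = R$1,177,300.00, so EBIT − I = R$817,295.00.
Degree of combined leverage = contribution ÷ (EBIT − I) = R$3,231,995.00 ÷ R$817,295.00 = 3.9545.
%ΔEPS = DCL × %ΔSales = 3.9545 × -11.5% = -45.5%.

-45.5%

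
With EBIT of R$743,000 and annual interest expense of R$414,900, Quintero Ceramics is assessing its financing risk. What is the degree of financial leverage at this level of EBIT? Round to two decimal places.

2.26

Annual interest charges come to R$414,900.00.
Degree of financial leverage = EBIT / (EBIT − interest) = R$743,000 / R$328,100.00 = 2.2646.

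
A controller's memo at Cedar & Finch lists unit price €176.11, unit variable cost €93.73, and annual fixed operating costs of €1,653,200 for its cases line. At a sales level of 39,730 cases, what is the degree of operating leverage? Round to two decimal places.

2.02

Contribution at this volume is 39,730 × €82.38 = €3,272,957.40.
Operating income = contribution − fixed costs = €3,272,957.40 − €1,653,200 = €1,619,757.40.
DOL = contribution ÷ EBIT = €3,272,957.40 ÷ €1,619,757.40 = 2.0206.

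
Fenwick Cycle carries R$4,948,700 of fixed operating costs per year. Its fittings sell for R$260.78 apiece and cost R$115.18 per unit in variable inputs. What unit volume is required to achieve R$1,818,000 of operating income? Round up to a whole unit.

46,475 fittings

Unit CM = price − variable cost = R$260.78 − R$115.18 = R$145.60.
Units = (FC + target) / CM = (R$4,948,700 + R$1,818,000) / R$145.60 = 46,474.59, so 46,475 fittings.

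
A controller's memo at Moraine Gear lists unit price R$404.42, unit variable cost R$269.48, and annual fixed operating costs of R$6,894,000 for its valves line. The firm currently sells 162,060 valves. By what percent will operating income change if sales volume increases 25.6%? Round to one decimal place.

Contribution at this volume is 162,060 × R$134.94 = R$21,868,376.40.
EBIT = R$21,868,376.40 − R$6,894,000 = R$14,974,376.40.
So DOL = total CM / EBIT = R$21,868,376.40 / R$14,974,376.40 = 1.4604.
So EBIT moves 1.4604 × (+25.6%) = +37.4%.

+37.4%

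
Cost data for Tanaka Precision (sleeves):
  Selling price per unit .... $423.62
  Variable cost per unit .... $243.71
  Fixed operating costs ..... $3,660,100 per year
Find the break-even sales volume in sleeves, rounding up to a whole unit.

Each unit contributes $423.62 − $243.71 = $179.91.
Units to break even: $3,660,100 ÷ $179.91 = 20,344.06, rounded up to 20,345.

20,345 sleeves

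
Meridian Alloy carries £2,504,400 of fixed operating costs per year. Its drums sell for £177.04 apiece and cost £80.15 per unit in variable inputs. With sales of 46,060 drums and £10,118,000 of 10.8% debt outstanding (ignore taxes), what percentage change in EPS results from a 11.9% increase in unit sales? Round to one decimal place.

+61.4%

At 46,060 units, contribution = 46,060 × £96.89 = £4,462,753.40.
Subtracting fixed costs: EBIT = £4,462,753.40 − £2,504,400 = £1,958,353.40.
Interest = £1,092,744.00, so EBIT − I = £865,609.40.
DCL = total CM / (EBIT − I) = £4,462,753.40 / £865,609.40 = 5.1556.
%ΔEPS = DCL × %ΔSales = 5.1556 × +11.9% = +61.4%.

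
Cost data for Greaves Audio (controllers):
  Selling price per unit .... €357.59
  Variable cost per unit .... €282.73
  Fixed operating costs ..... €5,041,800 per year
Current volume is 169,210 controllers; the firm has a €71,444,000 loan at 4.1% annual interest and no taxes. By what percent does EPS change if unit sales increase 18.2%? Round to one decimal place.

At 169,210 units, contribution = 169,210 × €74.86 = €12,667,060.60.
EBIT = €12,667,060.60 − €5,041,800 = €7,625,260.60.
After interest of €2,929,204.00, pre-tax earnings = €4,696,056.60.
Degree of combined leverage = contribution ÷ (EBIT − I) = €12,667,060.60 ÷ €4,696,056.60 = 2.6974.
EPS therefore changes by 2.6974 × (+18.2%) = +49.1%.

+49.1%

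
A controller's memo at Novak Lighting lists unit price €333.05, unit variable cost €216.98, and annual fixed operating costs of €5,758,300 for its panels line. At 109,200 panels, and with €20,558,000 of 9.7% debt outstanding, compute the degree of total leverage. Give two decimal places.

2.57

Contribution at this volume is 109,200 × €116.07 = €12,674,844.00.
Operating income = contribution − fixed costs = €12,674,844.00 − €5,758,300 = €6,916,544.00. Interest = €1,994,126.00.
DOL = €12,674,844.00 ÷ €6,916,544.00 = 1.8325; DFL = €6,916,544.00 ÷ €4,922,418.00 = 1.4051.
DCL = DOL × DFL = 1.8325 × 1.4051 = 2.5748.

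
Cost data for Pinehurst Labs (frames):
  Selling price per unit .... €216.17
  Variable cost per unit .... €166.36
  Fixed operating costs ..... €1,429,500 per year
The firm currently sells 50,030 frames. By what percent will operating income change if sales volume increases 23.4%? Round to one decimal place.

Total contribution margin = 50,030 × €49.81 = €2,491,994.30.
Subtracting fixed costs: EBIT = €2,491,994.30 − €1,429,500 = €1,062,494.30.
DOL = contribution ÷ EBIT = €2,491,994.30 ÷ €1,062,494.30 = 2.3454.
Operating income changes by 2.3454 × +23.4% = +54.9%.

+54.9%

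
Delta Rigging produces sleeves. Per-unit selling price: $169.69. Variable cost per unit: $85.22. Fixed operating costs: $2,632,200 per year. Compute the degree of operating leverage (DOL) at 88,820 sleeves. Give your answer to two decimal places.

1.54

At 88,820 units, contribution = 88,820 × $84.47 = $7,502,625.40.
Subtracting fixed costs: EBIT = $7,502,625.40 − $2,632,200 = $4,870,425.40.
So DOL = total CM / EBIT = $7,502,625.40 / $4,870,425.40 = 1.5404.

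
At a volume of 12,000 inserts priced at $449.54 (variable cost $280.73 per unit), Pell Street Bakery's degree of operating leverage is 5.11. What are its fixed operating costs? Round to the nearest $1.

$1,629,297

Total contribution margin = 12,000 × $168.81 = $2,025,720.00.
DOL = contribution / EBIT, so EBIT = $2,025,720.00 / 5.11 = $396,422.70.
Fixed costs = CM − EBIT = $2,025,720.00 − $396,422.70 = $1,629,297.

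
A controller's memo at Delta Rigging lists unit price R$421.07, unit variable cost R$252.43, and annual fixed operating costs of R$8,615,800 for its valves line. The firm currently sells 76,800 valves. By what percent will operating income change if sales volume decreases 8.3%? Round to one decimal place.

Contribution at this volume is 76,800 × R$168.64 = R$12,951,552.00.
Operating income = contribution − fixed costs = R$12,951,552.00 − R$8,615,800 = R$4,335,752.00.
So DOL = total CM / EBIT = R$12,951,552.00 / R$4,335,752.00 = 2.9872.
Operating income changes by 2.9872 × -8.3% = -24.8%.

-24.8%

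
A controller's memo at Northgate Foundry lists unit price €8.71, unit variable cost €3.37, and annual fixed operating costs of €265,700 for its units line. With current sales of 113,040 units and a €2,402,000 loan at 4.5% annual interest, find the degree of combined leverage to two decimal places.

2.63

Total contribution margin = 113,040 × €5.34 = €603,633.60.
Subtracting fixed costs: EBIT = €603,633.60 − €265,700 = €337,933.60. Interest = €108,090.00, so EBIT − I = €229,843.60.
DCL = contribution ÷ (EBIT − I) = €603,633.60 ÷ €229,843.60 = 2.6263.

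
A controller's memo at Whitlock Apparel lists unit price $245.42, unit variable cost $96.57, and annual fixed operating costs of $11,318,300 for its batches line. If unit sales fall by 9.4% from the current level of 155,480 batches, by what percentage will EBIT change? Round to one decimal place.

Total contribution margin = 155,480 × $148.85 = $23,143,198.00.
EBIT = $23,143,198.00 − $11,318,300 = $11,824,898.00.
Degree of operating leverage = $23,143,198.00 / $11,824,898.00 = 1.9572.
Operating income changes by 1.9572 × -9.4% = -18.4%.

-18.4%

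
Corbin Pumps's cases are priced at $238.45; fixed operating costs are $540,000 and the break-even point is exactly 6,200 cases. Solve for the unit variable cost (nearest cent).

$151.35

Contribution per unit must be FC / Q = $540,000 / 6,200 = $87.0968.
Hence VC = price − CM = $238.45 − $87.0968 = $151.35.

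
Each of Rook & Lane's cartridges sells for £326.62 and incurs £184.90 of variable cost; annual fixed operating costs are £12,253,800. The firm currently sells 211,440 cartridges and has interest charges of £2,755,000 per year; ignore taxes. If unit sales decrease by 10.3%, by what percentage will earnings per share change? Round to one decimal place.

-20.6%

Total contribution margin = 211,440 × £141.72 = £29,965,276.80.
Operating income = contribution − fixed costs = £29,965,276.80 − £12,253,800 = £17,711,476.80.
Interest = £2,755,000.00, so EBIT − I = £14,956,476.80.
DCL = total CM / (EBIT − I) = £29,965,276.80 / £14,956,476.80 = 2.0035.
EPS therefore changes by 2.0035 × (-10.3%) = -20.6%.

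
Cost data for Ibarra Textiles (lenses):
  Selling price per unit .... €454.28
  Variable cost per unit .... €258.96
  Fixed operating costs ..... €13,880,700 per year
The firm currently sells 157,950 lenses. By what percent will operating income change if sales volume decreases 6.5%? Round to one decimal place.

-11.8%

Contribution at this volume is 157,950 × €195.32 = €30,850,794.00.
Subtracting fixed costs: EBIT = €30,850,794.00 − €13,880,700 = €16,970,094.00.
So DOL = total CM / EBIT = €30,850,794.00 / €16,970,094.00 = 1.8180.
%ΔEBIT = DOL × %ΔSales = 1.8180 × -6.5% = -11.8%.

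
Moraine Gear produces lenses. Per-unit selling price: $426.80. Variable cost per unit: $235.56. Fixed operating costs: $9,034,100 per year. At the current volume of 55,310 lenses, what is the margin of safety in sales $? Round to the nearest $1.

$3,444,449

Unit CM = price − variable cost = $426.80 − $235.56 = $191.24. Break-even units = $9,034,100 ÷ $191.24 = 47,239.59; break-even revenue = 47,239.59 × $426.80 = $20,161,858.82.
Current sales = 55,310 × $426.80 = $23,606,308.00.
Margin of safety = $23,606,308.00 − $20,161,858.82 = $3,444,449.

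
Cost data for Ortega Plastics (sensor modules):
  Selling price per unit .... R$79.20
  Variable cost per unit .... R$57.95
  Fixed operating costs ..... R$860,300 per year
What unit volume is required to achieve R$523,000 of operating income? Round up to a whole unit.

Unit CM = price − variable cost = R$79.20 − R$57.95 = R$21.25.
Need Q such that Q × R$21.25 − R$860,300 = R$523,000, i.e. Q = R$1,383,300 / R$21.25 = 65,096.47 → 65,097.

65,097 sensor modules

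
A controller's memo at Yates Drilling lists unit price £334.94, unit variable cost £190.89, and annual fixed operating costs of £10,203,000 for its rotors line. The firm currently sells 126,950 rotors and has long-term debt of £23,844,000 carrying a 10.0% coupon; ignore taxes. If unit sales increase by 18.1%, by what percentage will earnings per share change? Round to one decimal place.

At 126,950 units, contribution = 126,950 × £144.05 = £18,287,147.50.
Operating income = contribution − fixed costs = £18,287,147.50 − £10,203,000 = £8,084,147.50.
Interest = £2,384,400.00, so EBIT − I = £5,699,747.50.
DCL = total CM / (EBIT − I) = £18,287,147.50 / £5,699,747.50 = 3.2084.
%ΔEPS = DCL × %ΔSales = 3.2084 × +18.1% = +58.1%.

+58.1%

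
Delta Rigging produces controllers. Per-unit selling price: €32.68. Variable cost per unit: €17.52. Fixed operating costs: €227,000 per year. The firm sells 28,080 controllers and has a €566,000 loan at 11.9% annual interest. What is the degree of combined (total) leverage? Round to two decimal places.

Total contribution margin = 28,080 × €15.16 = €425,692.80.
EBIT = €425,692.80 − €227,000 = €198,692.80. Interest = €67,354.00.
DOL = €425,692.80 ÷ €198,692.80 = 2.1425; DFL = €198,692.80 ÷ €131,338.80 = 1.5128.
DCL = DOL × DFL = 2.1425 × 1.5128 = 3.2412.

3.24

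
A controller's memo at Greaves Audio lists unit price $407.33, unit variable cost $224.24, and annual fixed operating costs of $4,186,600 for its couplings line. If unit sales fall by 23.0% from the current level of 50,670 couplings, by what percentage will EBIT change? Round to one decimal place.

Contribution at this volume is 50,670 × $183.09 = $9,277,170.30.
Operating income = contribution − fixed costs = $9,277,170.30 − $4,186,600 = $5,090,570.30.
DOL = contribution ÷ EBIT = $9,277,170.30 ÷ $5,090,570.30 = 1.8224.
So EBIT moves 1.8224 × (-23.0%) = -41.9%.

-41.9%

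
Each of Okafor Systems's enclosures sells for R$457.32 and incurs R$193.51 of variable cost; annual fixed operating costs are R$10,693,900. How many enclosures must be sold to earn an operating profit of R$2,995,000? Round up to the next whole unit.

51,890 enclosures

Unit CM = price − variable cost = R$457.32 − R$193.51 = R$263.81.
Need Q such that Q × R$263.81 − R$10,693,900 = R$2,995,000, i.e. Q = R$13,688,900 / R$263.81 = 51,889.24 → 51,890.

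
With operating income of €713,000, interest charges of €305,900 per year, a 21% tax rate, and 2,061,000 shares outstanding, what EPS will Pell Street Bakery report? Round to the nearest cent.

€0.16

Pre-tax income = €713,000 − €305,900.00 = €407,100.00.
Net income = €407,100.00 × (1 − 0.21) = €321,609.00.
EPS = €321,609.00 ÷ 2,061,000 = €0.16.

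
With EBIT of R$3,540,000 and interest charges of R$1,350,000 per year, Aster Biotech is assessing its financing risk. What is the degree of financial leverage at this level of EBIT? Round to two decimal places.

Interest = R$1,350,000.00.
Degree of financial leverage = EBIT / (EBIT − interest) = R$3,540,000 / R$2,190,000.00 = 1.6164.

1.62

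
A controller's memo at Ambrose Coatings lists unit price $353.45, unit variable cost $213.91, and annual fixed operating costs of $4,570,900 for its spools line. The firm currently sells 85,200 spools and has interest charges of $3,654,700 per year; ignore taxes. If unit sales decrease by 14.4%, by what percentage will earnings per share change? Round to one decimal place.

Contribution at this volume is 85,200 × $139.54 = $11,888,808.00.
EBIT = $11,888,808.00 − $4,570,900 = $7,317,908.00.
Interest = $3,654,700.00, so EBIT − I = $3,663,208.00.
DCL = total CM / (EBIT − I) = $11,888,808.00 / $3,663,208.00 = 3.2455.
EPS therefore changes by 3.2455 × (-14.4%) = -46.7%.

-46.7%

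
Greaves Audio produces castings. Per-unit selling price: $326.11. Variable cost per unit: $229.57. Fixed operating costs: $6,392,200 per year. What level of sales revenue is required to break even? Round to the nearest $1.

Contribution margin per unit = $326.11 − $229.57 = $96.54, a CM ratio of $96.54 ÷ $326.11 = 0.2960.
Break-even sales = FC ÷ CM ratio = $6,392,200 × $326.11 / $96.54 = $21,592,711.

$21,592,711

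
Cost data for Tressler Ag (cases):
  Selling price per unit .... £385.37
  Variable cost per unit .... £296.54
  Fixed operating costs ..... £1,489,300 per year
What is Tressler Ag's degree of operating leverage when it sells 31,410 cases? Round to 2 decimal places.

At 31,410 units, contribution = 31,410 × £88.83 = £2,790,150.30.
Operating income = contribution − fixed costs = £2,790,150.30 − £1,489,300 = £1,300,850.30.
DOL = contribution ÷ EBIT = £2,790,150.30 ÷ £1,300,850.30 = 2.1449.

2.14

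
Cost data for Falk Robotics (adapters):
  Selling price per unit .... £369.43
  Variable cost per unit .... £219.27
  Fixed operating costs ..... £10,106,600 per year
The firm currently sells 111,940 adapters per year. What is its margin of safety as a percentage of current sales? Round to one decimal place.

39.9%

Each unit contributes £369.43 − £219.27 = £150.16. Break-even units = £10,106,600 ÷ £150.16 = 67,305.54; break-even revenue = 67,305.54 × £369.43 = £24,864,685.92.
Current sales = 111,940 × £369.43 = £41,353,994.20.
Margin of safety = (£41,353,994.20 − £24,864,685.92) ÷ £41,353,994.20 = 39.9%.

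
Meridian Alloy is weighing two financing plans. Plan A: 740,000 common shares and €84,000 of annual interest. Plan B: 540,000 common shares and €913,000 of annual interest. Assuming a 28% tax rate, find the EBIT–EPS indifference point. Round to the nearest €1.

At indifference, (EBIT − 84,000)(1 − t)/740,000 = (EBIT − 913,000)(1 − t)/540,000.
Cancelling (1 − t) and cross-multiplying: 540,000·(EBIT − 84,000) = 740,000·(EBIT − 913,000).
Solving, EBIT = (913,000·740,000 − 84,000·540,000) / (740,000 − 540,000) = 630,260,000,000 / 200,000 = 3,151,300.00.

€3,151,300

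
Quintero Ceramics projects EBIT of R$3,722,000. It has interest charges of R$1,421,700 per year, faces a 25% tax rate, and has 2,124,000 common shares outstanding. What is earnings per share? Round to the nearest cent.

Interest = R$1,421,700.00, so EBT = R$3,722,000 − R$1,421,700.00 = R$2,300,300.00.
After tax at 25%: net income = R$2,300,300.00 × 0.75 = R$1,725,225.00.
Per share: R$1,725,225.00 / 2,124,000 shares = R$0.81.

R$0.81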